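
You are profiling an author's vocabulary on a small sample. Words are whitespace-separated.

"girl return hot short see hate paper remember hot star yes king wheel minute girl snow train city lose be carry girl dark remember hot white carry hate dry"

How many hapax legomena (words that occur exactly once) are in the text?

17

Frequencies: girl:3, hot:3, hate:2, remember:2, carry:2, return:1, short:1, see:1, paper:1, star:1, yes:1, king:1, wheel:1, minute:1, snow:1, train:1, city:1, lose:1, be:1, dark:1, … (2 more, each freq 1)
Hapax (freq=1): be, city, dark, dry, king, lose, minute, paper, return, see, short, snow, star, train, wheel, white, yes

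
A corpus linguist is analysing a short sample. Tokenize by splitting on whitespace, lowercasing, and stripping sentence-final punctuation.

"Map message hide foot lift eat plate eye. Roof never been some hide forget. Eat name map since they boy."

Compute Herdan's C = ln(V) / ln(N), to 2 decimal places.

N = 20, V = 17.
ln(V) = 2.833213, ln(N) = 2.995732
C = 2.833213 / 2.995732 = 0.95

0.95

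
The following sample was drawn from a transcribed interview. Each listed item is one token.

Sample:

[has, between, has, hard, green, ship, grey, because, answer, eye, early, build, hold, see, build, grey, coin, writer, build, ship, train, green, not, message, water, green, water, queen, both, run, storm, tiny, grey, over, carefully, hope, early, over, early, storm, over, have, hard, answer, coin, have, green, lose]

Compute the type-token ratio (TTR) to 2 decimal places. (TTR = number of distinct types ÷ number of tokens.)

N = 48 tokens, V = 29 types.
TTR = V / N = 29 / 48 = 0.60

0.60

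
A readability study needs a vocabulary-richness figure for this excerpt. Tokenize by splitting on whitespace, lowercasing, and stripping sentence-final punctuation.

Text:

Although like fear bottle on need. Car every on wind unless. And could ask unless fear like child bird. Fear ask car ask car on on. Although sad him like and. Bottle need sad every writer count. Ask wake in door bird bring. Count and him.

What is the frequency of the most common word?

4

Frequencies: on:4, ask:4, like:3, fear:3, car:3, and:3, although:2, bottle:2, need:2, every:2, unless:2, bird:2, sad:2, him:2, count:2, wind:1, could:1, child:1, writer:1, wake:1, … (3 more, each freq 1)
Most common: 'on' with frequency 4.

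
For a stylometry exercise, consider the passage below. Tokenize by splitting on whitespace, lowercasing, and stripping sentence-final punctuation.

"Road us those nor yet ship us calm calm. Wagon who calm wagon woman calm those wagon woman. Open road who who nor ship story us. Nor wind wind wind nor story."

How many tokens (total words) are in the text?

Tokens: road, us, those, nor, yet, ship, us, calm, calm, wagon, who, calm, wagon, woman, calm, those, wagon, woman, open, road, who, who, nor, ship, story, us, nor, wind, wind, wind, nor, story
N = 32

32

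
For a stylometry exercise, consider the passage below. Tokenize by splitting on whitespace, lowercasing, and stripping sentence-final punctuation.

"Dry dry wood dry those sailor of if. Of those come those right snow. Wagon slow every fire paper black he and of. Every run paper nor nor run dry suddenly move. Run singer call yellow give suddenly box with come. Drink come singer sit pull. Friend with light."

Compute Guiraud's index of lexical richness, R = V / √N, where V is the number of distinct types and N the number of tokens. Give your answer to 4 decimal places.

4.5714

N = 49, V = 32.
√N = 7.000000
R = 32 / 7.000000 = 4.5714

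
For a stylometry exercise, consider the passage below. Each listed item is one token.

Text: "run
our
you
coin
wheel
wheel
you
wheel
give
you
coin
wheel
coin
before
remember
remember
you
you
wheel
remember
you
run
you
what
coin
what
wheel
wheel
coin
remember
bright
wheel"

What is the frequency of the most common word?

8

Frequencies: wheel:8, you:7, coin:5, remember:4, run:2, what:2, our:1, give:1, before:1, bright:1
Most common: 'wheel' with frequency 8.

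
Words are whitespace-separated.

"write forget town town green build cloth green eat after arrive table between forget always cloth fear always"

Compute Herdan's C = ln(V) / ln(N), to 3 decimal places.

N = 18, V = 13.
ln(V) = 2.564949, ln(N) = 2.890372
C = 2.564949 / 2.890372 = 0.887

0.887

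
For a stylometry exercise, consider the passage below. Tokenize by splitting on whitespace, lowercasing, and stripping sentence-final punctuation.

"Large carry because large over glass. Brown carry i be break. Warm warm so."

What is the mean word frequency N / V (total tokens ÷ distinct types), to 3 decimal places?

N = 14 tokens, V = 11 types.
Mean frequency = N / V = 14 / 11 = 1.273

1.273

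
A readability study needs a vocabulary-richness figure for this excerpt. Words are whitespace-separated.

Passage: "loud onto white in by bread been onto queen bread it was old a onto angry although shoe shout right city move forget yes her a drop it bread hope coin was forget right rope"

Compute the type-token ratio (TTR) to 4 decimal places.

N = 35 tokens, V = 26 types.
TTR = V / N = 26 / 35 = 0.7429

0.7429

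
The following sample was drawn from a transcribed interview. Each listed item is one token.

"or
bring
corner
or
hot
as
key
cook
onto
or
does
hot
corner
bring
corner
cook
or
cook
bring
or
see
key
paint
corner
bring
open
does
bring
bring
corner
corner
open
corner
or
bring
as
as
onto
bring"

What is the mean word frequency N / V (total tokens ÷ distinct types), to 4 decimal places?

3.2500

N = 39 tokens, V = 12 types.
Mean frequency = N / V = 39 / 12 = 3.2500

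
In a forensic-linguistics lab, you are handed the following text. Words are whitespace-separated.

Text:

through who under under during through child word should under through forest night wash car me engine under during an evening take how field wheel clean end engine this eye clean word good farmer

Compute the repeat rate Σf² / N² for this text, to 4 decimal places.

0.0519

Frequencies: under:4, through:3, during:2, word:2, engine:2, clean:2, who:1, child:1, should:1, forest:1, night:1, wash:1, car:1, me:1, an:1, evening:1, take:1, how:1, field:1, wheel:1, … (5 more, each freq 1)
Σf² = 60; N² = 1156
Repeat rate = 60 / 1156 = 0.0519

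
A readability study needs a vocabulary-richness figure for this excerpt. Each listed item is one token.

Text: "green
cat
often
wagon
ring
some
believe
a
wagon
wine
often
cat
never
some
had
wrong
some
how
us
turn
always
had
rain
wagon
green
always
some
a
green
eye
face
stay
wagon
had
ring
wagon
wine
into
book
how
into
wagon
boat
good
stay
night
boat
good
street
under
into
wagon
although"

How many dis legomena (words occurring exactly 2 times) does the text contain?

10

Frequencies: wagon:7, some:4, green:3, had:3, into:3, cat:2, often:2, ring:2, a:2, wine:2, how:2, always:2, stay:2, boat:2, good:2, believe:1, never:1, wrong:1, us:1, turn:1, … (8 more, each freq 1)
Words with frequency 2: a, always, boat, cat, good, how, often, ring, stay, wine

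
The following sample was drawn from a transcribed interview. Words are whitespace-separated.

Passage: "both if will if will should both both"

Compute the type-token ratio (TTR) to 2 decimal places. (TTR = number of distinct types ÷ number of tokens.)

0.50

N = 8 tokens, V = 4 types.
TTR = V / N = 4 / 8 = 0.50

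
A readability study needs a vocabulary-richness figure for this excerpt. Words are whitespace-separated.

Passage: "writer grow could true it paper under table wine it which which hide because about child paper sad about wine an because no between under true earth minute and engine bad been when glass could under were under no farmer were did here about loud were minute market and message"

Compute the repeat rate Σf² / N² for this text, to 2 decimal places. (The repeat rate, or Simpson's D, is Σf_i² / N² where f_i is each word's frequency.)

Frequencies: under:4, about:3, were:3, could:2, true:2, it:2, paper:2, wine:2, which:2, because:2, no:2, minute:2, and:2, writer:1, grow:1, table:1, hide:1, child:1, sad:1, an:1, … (13 more, each freq 1)
Σf² = 94; N² = 2500
Repeat rate = 94 / 2500 = 0.04

0.04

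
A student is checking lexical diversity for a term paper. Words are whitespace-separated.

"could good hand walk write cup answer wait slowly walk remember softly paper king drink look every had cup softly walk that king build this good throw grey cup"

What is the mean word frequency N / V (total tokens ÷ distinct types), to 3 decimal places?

1.318

N = 29 tokens, V = 22 types.
Mean frequency = N / V = 29 / 22 = 1.318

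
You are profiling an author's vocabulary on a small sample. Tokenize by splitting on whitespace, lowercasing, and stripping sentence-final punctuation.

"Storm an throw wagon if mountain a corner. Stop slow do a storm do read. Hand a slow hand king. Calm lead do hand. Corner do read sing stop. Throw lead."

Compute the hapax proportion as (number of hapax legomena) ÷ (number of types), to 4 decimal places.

0.4118

Frequencies: do:4, a:3, hand:3, storm:2, throw:2, corner:2, stop:2, slow:2, read:2, lead:2, an:1, wagon:1, if:1, mountain:1, king:1, calm:1, sing:1
Hapax count = 7; type count = 17.
Ratio = 7 / 17 = 0.4118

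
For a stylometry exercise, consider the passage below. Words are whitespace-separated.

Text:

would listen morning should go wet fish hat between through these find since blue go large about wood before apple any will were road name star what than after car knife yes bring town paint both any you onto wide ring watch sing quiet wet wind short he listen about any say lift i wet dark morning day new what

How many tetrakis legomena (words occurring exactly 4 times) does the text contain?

Frequencies: wet:3, any:3, listen:2, morning:2, go:2, about:2, what:2, would:1, should:1, fish:1, hat:1, between:1, through:1, these:1, find:1, since:1, blue:1, large:1, wood:1, before:1, … (31 more, each freq 1)
Words with frequency 4: (none)

0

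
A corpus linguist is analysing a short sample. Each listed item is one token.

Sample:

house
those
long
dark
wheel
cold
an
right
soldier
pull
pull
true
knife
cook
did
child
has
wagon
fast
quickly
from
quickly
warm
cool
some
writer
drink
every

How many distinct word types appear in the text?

26

Distinct types: {an, child, cold, cook, cool, dark, did, drink, every, fast, from, has, house, knife, long, pull, quickly, right, soldier, some, those, true, wagon, warm, wheel, writer}
V = 26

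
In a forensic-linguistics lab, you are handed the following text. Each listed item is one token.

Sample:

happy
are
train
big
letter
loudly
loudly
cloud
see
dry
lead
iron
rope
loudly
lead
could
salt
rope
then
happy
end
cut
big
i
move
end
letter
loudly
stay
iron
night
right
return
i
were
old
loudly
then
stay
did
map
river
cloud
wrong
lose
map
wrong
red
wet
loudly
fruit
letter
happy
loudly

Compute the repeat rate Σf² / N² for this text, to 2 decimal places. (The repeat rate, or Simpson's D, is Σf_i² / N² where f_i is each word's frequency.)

Frequencies: loudly:7, happy:3, letter:3, big:2, cloud:2, lead:2, iron:2, rope:2, then:2, end:2, i:2, stay:2, map:2, wrong:2, are:1, train:1, see:1, dry:1, could:1, salt:1, … (13 more, each freq 1)
Σf² = 130; N² = 2916
Repeat rate = 130 / 2916 = 0.04

0.04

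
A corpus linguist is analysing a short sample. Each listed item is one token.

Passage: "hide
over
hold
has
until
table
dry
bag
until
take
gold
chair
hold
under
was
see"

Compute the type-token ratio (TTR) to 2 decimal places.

0.88

N = 16 tokens, V = 14 types.
TTR = V / N = 14 / 16 = 0.88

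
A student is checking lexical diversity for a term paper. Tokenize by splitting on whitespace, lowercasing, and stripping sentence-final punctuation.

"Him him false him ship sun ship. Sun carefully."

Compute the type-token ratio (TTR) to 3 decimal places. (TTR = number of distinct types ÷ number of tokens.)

N = 9 tokens, V = 5 types.
TTR = V / N = 5 / 9 = 0.556

0.556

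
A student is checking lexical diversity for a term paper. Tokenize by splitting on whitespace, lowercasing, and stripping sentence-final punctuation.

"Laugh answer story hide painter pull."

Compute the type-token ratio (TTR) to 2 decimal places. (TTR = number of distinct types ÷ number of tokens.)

1.00

N = 6 tokens, V = 6 types.
TTR = V / N = 6 / 6 = 1.00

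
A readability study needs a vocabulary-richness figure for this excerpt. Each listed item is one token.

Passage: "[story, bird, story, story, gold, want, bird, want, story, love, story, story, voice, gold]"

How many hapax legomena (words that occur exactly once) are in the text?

2

Frequencies: story:6, bird:2, gold:2, want:2, love:1, voice:1
Hapax (freq=1): love, voice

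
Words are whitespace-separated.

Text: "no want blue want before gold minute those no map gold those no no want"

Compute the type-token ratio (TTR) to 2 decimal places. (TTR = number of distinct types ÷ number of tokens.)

N = 15 tokens, V = 8 types.
TTR = V / N = 8 / 15 = 0.53

0.53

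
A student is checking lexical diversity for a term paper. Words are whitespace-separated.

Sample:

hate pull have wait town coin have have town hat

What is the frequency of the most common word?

Frequencies: have:3, town:2, hate:1, pull:1, wait:1, coin:1, hat:1
Most common: 'have' with frequency 3.

3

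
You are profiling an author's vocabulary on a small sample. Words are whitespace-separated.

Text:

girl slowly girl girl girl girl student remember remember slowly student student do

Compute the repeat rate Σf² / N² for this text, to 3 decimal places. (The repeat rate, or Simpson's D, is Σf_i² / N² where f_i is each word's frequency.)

0.254

Frequencies: girl:5, student:3, slowly:2, remember:2, do:1
Σf² = 43; N² = 169
Repeat rate = 43 / 169 = 0.254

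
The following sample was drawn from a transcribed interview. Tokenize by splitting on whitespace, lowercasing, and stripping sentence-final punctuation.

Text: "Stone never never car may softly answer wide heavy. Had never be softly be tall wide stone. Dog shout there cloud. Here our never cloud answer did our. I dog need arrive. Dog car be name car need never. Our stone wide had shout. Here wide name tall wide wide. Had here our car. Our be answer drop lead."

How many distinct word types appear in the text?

24

Distinct types: {answer, arrive, be, car, cloud, did, dog, drop, had, heavy, here, i, lead, may, name, need, never, our, shout, softly, stone, tall, there, wide}
V = 24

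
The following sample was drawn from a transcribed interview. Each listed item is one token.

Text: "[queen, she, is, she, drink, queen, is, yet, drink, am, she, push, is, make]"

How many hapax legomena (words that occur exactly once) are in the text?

Frequencies: she:3, is:3, queen:2, drink:2, yet:1, am:1, push:1, make:1
Hapax (freq=1): am, make, push, yet

4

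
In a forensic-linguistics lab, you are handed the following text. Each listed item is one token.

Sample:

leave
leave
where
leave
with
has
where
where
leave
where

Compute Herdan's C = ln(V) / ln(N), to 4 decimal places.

0.6021

N = 10, V = 4.
ln(V) = 1.386294, ln(N) = 2.302585
C = 1.386294 / 2.302585 = 0.6021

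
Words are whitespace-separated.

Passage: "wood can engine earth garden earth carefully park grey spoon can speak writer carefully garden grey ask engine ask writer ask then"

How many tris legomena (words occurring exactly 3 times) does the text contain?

1

Frequencies: ask:3, can:2, engine:2, earth:2, garden:2, carefully:2, grey:2, writer:2, wood:1, park:1, spoon:1, speak:1, then:1
Words with frequency 3: ask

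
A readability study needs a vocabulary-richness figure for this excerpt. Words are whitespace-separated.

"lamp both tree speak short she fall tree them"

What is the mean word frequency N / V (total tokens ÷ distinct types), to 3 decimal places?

N = 9 tokens, V = 8 types.
Mean frequency = N / V = 9 / 8 = 1.125

1.125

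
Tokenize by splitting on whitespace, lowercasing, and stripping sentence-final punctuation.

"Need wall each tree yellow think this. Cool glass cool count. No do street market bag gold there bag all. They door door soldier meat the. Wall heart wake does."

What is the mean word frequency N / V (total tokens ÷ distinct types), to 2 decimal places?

N = 30 tokens, V = 26 types.
Mean frequency = N / V = 30 / 26 = 1.15

1.15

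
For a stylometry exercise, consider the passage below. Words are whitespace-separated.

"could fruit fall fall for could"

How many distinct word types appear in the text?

Distinct types: {could, fall, for, fruit}
V = 4

4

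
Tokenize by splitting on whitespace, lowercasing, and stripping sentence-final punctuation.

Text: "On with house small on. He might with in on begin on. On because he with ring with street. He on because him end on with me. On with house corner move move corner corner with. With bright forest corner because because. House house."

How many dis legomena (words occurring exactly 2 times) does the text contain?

Frequencies: on:8, with:8, house:4, because:4, corner:4, he:3, move:2, small:1, might:1, in:1, begin:1, ring:1, street:1, him:1, end:1, me:1, bright:1, forest:1
Words with frequency 2: move

1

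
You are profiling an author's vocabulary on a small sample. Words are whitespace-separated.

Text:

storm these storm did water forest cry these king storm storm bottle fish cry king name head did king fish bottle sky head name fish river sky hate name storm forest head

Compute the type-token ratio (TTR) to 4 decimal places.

N = 32 tokens, V = 14 types.
TTR = V / N = 14 / 32 = 0.4375

0.4375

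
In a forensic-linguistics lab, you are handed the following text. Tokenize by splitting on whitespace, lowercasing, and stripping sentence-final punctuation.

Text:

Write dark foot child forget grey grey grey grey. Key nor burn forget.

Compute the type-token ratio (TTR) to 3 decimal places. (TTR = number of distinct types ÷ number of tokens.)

N = 13 tokens, V = 9 types.
TTR = V / N = 9 / 13 = 0.692

0.692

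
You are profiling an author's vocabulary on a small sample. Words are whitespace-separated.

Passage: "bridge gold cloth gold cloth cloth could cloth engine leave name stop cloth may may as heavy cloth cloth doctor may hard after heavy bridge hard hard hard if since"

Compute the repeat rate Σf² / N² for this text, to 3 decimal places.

Frequencies: cloth:7, hard:4, may:3, bridge:2, gold:2, heavy:2, could:1, engine:1, leave:1, name:1, stop:1, as:1, doctor:1, after:1, if:1, since:1
Σf² = 96; N² = 900
Repeat rate = 96 / 900 = 0.107

0.107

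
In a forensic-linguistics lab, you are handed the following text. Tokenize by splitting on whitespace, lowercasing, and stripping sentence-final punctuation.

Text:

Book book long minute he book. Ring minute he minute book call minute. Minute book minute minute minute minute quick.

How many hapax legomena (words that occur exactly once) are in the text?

Frequencies: minute:9, book:5, he:2, long:1, ring:1, call:1, quick:1
Hapax (freq=1): call, long, quick, ring

4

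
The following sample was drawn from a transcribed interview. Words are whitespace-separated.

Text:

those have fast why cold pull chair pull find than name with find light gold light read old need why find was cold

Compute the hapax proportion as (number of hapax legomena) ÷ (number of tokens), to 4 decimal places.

Frequencies: find:3, why:2, cold:2, pull:2, light:2, those:1, have:1, fast:1, chair:1, than:1, name:1, with:1, gold:1, read:1, old:1, need:1, was:1
Hapax count = 12; token count = 23.
Ratio = 12 / 23 = 0.5217

0.5217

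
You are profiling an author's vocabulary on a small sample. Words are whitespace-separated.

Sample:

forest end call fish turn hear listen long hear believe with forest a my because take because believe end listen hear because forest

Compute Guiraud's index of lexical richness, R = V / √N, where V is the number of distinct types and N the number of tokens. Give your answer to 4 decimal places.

N = 23, V = 14.
√N = 4.795832
R = 14 / 4.795832 = 2.9192

2.9192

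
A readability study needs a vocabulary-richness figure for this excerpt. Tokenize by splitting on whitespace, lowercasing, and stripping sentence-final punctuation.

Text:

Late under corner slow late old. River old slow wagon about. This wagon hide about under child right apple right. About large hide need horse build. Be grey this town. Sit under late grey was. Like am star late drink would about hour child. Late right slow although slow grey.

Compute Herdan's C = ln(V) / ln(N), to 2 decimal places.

N = 50, V = 29.
ln(V) = 3.367296, ln(N) = 3.912023
C = 3.367296 / 3.912023 = 0.86

0.86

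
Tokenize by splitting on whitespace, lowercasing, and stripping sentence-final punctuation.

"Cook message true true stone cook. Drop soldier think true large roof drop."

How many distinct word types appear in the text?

Distinct types: {cook, drop, large, message, roof, soldier, stone, think, true}
V = 9

9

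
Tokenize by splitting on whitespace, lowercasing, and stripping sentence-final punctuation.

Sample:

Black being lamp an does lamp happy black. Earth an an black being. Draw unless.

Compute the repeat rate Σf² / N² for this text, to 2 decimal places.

0.14

Frequencies: black:3, an:3, being:2, lamp:2, does:1, happy:1, earth:1, draw:1, unless:1
Σf² = 31; N² = 225
Repeat rate = 31 / 225 = 0.14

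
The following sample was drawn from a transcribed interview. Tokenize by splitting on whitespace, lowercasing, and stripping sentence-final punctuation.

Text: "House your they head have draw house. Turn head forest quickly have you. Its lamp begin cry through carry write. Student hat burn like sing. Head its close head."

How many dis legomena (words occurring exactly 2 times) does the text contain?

3

Frequencies: head:4, house:2, have:2, its:2, your:1, they:1, draw:1, turn:1, forest:1, quickly:1, you:1, lamp:1, begin:1, cry:1, through:1, carry:1, write:1, student:1, hat:1, burn:1, … (3 more, each freq 1)
Words with frequency 2: have, house, its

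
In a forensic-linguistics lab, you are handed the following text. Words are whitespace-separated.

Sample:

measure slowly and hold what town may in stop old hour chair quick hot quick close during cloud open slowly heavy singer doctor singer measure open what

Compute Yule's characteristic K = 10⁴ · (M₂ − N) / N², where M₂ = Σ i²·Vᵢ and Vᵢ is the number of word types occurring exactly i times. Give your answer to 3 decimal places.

Frequencies: measure:2, slowly:2, what:2, quick:2, open:2, singer:2, and:1, hold:1, town:1, may:1, in:1, stop:1, old:1, hour:1, chair:1, hot:1, close:1, during:1, cloud:1, heavy:1, … (1 more, each freq 1)
N = 27. Frequency spectrum: V_1=15, V_2=6
M₂ = 1²·15 + 2²·6 = 39
K = 10000 × (39 − 27) / 27² = 164.609

164.609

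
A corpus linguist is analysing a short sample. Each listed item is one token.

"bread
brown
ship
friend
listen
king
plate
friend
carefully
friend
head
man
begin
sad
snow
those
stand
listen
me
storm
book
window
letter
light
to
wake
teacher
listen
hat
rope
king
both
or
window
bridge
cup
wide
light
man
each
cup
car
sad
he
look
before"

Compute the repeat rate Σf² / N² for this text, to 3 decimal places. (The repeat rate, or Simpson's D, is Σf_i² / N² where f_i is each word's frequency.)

0.033

Frequencies: friend:3, listen:3, king:2, man:2, sad:2, window:2, light:2, cup:2, bread:1, brown:1, ship:1, plate:1, carefully:1, head:1, begin:1, snow:1, those:1, stand:1, me:1, storm:1, … (16 more, each freq 1)
Σf² = 70; N² = 2116
Repeat rate = 70 / 2116 = 0.033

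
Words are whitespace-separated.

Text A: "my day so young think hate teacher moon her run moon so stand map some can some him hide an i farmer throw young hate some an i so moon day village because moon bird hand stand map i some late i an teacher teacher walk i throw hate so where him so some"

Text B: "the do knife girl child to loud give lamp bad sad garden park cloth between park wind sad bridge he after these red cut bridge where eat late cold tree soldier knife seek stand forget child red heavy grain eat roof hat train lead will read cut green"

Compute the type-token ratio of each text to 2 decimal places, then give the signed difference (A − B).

-0.33

TTR(A) = 27/54 = 0.50
TTR(B) = 40/48 = 0.83
Difference = 0.50 − 0.83 = -0.33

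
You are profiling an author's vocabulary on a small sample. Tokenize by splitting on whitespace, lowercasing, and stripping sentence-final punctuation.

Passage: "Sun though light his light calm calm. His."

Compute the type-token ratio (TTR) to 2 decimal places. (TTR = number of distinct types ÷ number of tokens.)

N = 8 tokens, V = 5 types.
TTR = V / N = 5 / 8 = 0.63

0.63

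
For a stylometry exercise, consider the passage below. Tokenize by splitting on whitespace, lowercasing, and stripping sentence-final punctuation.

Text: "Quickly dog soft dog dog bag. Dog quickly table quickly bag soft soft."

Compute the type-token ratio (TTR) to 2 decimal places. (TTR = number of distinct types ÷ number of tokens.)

0.38

N = 13 tokens, V = 5 types.
TTR = V / N = 5 / 13 = 0.38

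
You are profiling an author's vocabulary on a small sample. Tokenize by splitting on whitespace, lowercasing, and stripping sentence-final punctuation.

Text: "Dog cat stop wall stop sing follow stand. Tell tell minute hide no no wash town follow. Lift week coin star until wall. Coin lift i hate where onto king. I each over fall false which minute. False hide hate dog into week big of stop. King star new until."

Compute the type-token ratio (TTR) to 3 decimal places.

0.640

N = 50 tokens, V = 32 types.
TTR = V / N = 32 / 50 = 0.640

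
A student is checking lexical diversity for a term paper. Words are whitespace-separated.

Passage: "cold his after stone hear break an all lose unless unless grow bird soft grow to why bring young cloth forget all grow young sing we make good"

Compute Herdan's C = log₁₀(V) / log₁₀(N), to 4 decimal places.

0.9410

N = 28, V = 23.
log₁₀(V) = 1.361728, log₁₀(N) = 1.447158
C = 1.361728 / 1.447158 = 0.9410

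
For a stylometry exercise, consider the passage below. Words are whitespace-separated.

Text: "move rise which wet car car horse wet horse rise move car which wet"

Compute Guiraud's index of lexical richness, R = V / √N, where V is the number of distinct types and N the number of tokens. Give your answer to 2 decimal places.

1.60

N = 14, V = 6.
√N = 3.741657
R = 6 / 3.741657 = 1.60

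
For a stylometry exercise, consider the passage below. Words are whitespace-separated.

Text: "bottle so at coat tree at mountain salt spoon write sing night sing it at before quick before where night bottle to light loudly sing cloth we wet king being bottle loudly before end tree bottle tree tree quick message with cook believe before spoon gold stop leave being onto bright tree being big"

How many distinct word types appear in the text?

34

Distinct types: {at, before, being, believe, big, bottle, bright, cloth, coat, cook, end, gold, it, king, leave, light, loudly, message, mountain, night, onto, quick, salt, sing, so, spoon, stop, to, tree, we, wet, where, with, write}
V = 34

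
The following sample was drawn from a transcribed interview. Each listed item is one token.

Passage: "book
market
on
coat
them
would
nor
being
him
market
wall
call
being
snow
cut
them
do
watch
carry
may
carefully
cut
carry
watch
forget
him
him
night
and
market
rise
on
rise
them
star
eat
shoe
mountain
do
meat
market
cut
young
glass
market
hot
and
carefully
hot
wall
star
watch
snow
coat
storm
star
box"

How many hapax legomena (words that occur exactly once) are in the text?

15

Frequencies: market:5, them:3, him:3, cut:3, watch:3, star:3, on:2, coat:2, being:2, wall:2, snow:2, do:2, carry:2, carefully:2, and:2, rise:2, hot:2, book:1, would:1, nor:1, … (12 more, each freq 1)
Hapax (freq=1): book, box, call, eat, forget, glass, may, meat, mountain, night, nor, shoe, storm, would, young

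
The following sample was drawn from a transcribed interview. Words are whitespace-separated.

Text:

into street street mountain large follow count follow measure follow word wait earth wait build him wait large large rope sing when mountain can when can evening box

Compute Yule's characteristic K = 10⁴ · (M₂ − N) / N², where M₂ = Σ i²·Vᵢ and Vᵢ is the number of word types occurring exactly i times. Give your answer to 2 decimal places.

Frequencies: large:3, follow:3, wait:3, street:2, mountain:2, when:2, can:2, into:1, count:1, measure:1, word:1, earth:1, build:1, him:1, rope:1, sing:1, evening:1, box:1
N = 28. Frequency spectrum: V_1=11, V_2=4, V_3=3
M₂ = 1²·11 + 2²·4 + 3²·3 = 54
K = 10000 × (54 − 28) / 28² = 331.63

331.63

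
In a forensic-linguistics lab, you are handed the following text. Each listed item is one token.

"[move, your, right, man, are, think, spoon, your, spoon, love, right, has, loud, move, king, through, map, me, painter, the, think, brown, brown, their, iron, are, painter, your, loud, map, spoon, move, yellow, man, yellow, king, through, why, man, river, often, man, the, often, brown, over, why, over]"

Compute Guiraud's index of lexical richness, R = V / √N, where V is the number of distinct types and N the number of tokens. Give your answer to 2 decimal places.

N = 48, V = 24.
√N = 6.928203
R = 24 / 6.928203 = 3.46

3.46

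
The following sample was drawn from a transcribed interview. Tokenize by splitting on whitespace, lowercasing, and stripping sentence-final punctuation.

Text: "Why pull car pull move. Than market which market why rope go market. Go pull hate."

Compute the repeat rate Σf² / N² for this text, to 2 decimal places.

0.13

Frequencies: pull:3, market:3, why:2, go:2, car:1, move:1, than:1, which:1, rope:1, hate:1
Σf² = 32; N² = 256
Repeat rate = 32 / 256 = 0.13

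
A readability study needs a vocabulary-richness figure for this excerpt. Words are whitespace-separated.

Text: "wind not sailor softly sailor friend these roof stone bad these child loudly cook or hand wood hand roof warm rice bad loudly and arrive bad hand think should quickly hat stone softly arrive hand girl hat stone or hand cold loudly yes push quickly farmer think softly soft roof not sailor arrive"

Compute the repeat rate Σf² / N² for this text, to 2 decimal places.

0.05

Frequencies: hand:5, sailor:3, softly:3, roof:3, stone:3, bad:3, loudly:3, arrive:3, not:2, these:2, or:2, think:2, quickly:2, hat:2, wind:1, friend:1, child:1, cook:1, wood:1, warm:1, … (9 more, each freq 1)
Σf² = 127; N² = 2809
Repeat rate = 127 / 2809 = 0.05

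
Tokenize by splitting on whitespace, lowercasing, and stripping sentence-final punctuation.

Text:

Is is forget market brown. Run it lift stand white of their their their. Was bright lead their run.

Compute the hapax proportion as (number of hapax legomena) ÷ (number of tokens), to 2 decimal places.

Frequencies: their:4, is:2, run:2, forget:1, market:1, brown:1, it:1, lift:1, stand:1, white:1, of:1, was:1, bright:1, lead:1
Hapax count = 11; token count = 19.
Ratio = 11 / 19 = 0.58

0.58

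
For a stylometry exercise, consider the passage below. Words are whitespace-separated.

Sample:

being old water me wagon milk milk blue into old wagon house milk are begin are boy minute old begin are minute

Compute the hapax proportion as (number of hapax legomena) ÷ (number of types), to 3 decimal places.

Frequencies: old:3, milk:3, are:3, wagon:2, begin:2, minute:2, being:1, water:1, me:1, blue:1, into:1, house:1, boy:1
Hapax count = 7; type count = 13.
Ratio = 7 / 13 = 0.538

0.538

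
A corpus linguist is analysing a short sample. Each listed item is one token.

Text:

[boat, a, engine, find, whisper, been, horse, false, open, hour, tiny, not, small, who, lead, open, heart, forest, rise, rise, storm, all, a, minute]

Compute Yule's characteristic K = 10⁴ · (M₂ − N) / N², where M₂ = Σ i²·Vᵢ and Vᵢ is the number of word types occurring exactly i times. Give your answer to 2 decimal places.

104.17

Frequencies: a:2, open:2, rise:2, boat:1, engine:1, find:1, whisper:1, been:1, horse:1, false:1, hour:1, tiny:1, not:1, small:1, who:1, lead:1, heart:1, forest:1, storm:1, all:1, … (1 more, each freq 1)
N = 24. Frequency spectrum: V_1=18, V_2=3
M₂ = 1²·18 + 2²·3 = 30
K = 10000 × (30 − 24) / 24² = 104.17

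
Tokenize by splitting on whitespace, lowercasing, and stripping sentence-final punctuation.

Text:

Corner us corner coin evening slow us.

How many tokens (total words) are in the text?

7

Tokens: corner, us, corner, coin, evening, slow, us
N = 7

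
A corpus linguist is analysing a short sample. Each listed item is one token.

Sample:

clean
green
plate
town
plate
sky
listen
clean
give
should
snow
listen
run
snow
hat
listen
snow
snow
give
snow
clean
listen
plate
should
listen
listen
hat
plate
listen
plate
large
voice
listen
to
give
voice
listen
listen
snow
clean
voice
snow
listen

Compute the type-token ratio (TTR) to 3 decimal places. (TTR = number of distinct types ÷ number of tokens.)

0.326

N = 43 tokens, V = 14 types.
TTR = V / N = 14 / 43 = 0.326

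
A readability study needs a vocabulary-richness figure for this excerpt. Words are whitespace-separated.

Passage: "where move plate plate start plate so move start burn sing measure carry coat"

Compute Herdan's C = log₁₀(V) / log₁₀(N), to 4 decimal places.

0.8725

N = 14, V = 10.
log₁₀(V) = 1.000000, log₁₀(N) = 1.146128
C = 1.000000 / 1.146128 = 0.8725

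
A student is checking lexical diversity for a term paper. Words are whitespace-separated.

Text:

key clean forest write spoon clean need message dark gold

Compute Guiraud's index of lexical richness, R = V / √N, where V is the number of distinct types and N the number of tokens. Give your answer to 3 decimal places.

2.846

N = 10, V = 9.
√N = 3.162278
R = 9 / 3.162278 = 2.846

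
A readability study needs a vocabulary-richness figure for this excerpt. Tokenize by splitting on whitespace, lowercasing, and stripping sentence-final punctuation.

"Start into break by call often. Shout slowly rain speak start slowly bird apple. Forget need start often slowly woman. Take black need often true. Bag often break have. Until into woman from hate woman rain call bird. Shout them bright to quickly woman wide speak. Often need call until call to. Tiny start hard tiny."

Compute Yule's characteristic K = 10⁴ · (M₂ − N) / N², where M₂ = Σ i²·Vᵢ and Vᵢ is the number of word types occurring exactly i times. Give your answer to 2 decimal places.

274.23

Frequencies: often:5, start:4, call:4, woman:4, slowly:3, need:3, into:2, break:2, shout:2, rain:2, speak:2, bird:2, until:2, to:2, tiny:2, by:1, apple:1, forget:1, take:1, black:1, … (10 more, each freq 1)
N = 56. Frequency spectrum: V_1=15, V_2=9, V_3=2, V_4=3, V_5=1
M₂ = 1²·15 + 2²·9 + 3²·2 + 4²·3 + 5²·1 = 142
K = 10000 × (142 − 56) / 56² = 274.23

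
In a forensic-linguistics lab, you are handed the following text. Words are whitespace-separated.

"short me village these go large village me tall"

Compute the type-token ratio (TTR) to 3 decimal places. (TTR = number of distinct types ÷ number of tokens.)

0.778

N = 9 tokens, V = 7 types.
TTR = V / N = 7 / 9 = 0.778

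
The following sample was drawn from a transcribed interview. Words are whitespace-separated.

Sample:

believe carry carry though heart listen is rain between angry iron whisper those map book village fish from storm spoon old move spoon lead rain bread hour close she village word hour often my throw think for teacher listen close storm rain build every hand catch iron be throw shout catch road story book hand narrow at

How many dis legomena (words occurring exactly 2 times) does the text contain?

12

Frequencies: rain:3, carry:2, listen:2, iron:2, book:2, village:2, storm:2, spoon:2, hour:2, close:2, throw:2, hand:2, catch:2, believe:1, though:1, heart:1, is:1, between:1, angry:1, whisper:1, … (23 more, each freq 1)
Words with frequency 2: book, carry, catch, close, hand, hour, iron, listen, spoon, storm, throw, village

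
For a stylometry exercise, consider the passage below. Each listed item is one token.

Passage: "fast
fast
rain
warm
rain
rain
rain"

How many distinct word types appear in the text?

3

Distinct types: {fast, rain, warm}
V = 3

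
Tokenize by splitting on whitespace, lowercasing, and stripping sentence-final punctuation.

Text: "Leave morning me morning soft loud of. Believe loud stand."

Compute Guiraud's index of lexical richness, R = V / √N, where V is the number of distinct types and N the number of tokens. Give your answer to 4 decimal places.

2.5298

N = 10, V = 8.
√N = 3.162278
R = 8 / 3.162278 = 2.5298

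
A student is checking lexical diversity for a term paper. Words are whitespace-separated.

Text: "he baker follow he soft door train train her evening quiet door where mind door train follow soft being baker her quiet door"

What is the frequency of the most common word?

4

Frequencies: door:4, train:3, he:2, baker:2, follow:2, soft:2, her:2, quiet:2, evening:1, where:1, mind:1, being:1
Most common: 'door' with frequency 4.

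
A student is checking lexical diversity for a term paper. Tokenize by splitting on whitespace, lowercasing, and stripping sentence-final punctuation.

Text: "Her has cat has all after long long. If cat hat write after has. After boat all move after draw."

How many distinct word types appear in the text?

12

Distinct types: {after, all, boat, cat, draw, has, hat, her, if, long, move, write}
V = 12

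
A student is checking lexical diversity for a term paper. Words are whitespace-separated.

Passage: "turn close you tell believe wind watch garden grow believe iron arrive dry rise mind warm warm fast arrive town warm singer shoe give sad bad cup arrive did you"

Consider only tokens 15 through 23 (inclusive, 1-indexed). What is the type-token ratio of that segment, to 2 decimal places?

0.78

Segment tokens 15–23: mind, warm, warm, fast, arrive, town, warm, singer, shoe
Segment N = 9, segment V = 7.
TTR = 7 / 9 = 0.78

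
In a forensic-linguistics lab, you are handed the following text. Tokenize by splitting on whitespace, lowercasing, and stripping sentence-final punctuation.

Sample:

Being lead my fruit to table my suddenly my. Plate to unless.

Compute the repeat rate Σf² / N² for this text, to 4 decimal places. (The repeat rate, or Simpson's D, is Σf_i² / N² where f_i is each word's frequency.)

0.1389

Frequencies: my:3, to:2, being:1, lead:1, fruit:1, table:1, suddenly:1, plate:1, unless:1
Σf² = 20; N² = 144
Repeat rate = 20 / 144 = 0.1389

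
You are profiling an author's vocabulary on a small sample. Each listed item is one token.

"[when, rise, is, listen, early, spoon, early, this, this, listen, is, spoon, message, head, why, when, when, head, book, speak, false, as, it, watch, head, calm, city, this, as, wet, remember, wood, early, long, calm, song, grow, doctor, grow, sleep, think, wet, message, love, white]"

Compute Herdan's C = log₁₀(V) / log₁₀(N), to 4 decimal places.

N = 45, V = 29.
log₁₀(V) = 1.462398, log₁₀(N) = 1.653213
C = 1.462398 / 1.653213 = 0.8846

0.8846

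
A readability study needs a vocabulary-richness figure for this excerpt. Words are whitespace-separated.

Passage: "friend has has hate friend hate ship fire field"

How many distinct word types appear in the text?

Distinct types: {field, fire, friend, has, hate, ship}
V = 6

6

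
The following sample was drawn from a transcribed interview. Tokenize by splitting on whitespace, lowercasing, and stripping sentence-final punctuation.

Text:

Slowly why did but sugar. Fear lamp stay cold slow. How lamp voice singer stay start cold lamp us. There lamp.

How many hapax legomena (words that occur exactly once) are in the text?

Frequencies: lamp:4, stay:2, cold:2, slowly:1, why:1, did:1, but:1, sugar:1, fear:1, slow:1, how:1, voice:1, singer:1, start:1, us:1, there:1
Hapax (freq=1): but, did, fear, how, singer, slow, slowly, start, sugar, there, us, voice, why

13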